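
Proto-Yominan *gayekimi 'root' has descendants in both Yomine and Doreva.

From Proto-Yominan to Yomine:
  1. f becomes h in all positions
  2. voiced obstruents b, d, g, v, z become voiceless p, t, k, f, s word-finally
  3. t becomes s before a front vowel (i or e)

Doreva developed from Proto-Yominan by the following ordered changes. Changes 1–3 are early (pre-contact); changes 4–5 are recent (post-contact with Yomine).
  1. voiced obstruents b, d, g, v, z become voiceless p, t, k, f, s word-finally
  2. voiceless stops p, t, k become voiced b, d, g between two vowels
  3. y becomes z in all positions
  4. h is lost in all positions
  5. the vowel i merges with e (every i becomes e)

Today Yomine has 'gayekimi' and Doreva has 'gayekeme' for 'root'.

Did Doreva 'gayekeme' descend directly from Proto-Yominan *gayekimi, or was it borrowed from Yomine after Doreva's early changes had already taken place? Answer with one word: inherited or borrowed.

borrowed

If inherited, *gayekimi would pass through all of Doreva's changes:
Doreva: start from *gayekimi.
  rule 1: no change — gayekimi
  rule 2 (intervocalic voicing): gayekimi → gayegimi
  rule 3 (unconditioned shift): gayegimi → gazegimi
  rule 4: no change — gazegimi
  rule 5 (vowel merger): gazegimi → gazegeme
  ⇒ Doreva gazegeme
If borrowed from Yomine 'gayekimi' after the early changes, it would undergo only the recent ones:
  rule 4 (h-loss): no change (gayekimi)
  rule 5 (vowel merger): gayekimi → gayekeme
  ⇒ as a loan: gayekeme
Doreva 'gayekeme' matches the loan outcome 'gayekeme', not the inherited 'gazegeme' — it skipped the early Doreva changes, so it was borrowed from Yomine.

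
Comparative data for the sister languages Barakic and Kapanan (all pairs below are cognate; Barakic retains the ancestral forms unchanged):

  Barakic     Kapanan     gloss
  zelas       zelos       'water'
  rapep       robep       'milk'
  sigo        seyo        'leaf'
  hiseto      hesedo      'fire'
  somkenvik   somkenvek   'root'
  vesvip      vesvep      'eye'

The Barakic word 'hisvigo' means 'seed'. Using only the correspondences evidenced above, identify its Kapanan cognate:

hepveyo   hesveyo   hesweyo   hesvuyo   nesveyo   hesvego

hesveyo

sigo ~ seyo, hiseto ~ hesedo — Barakic i corresponds to Kapanan e after a consonant, before a consonant other than r, m, n, p, b, f, v.
sigo ~ seyo — Barakic g corresponds to Kapanan y between vowels (before a back vowel).
Applying these to Barakic 'hisvigo':
  hisvigo → hesvigo   (i→e after a consonant, before a consonant other than r, m, n, p, b, f, v)
  hesvigo → hesvego   (i→e after a consonant, before a consonant other than r, m, n, p, b, f, v)
  hesvego → hesveyo   (g→y between vowels (before a back vowel))
So the Kapanan cognate is 'hesveyo'.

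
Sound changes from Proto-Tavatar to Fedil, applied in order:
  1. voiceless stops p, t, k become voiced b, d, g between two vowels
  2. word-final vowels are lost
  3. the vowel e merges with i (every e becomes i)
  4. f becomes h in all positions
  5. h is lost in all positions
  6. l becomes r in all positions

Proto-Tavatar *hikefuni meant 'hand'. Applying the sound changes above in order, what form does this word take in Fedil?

Fedil: *hikefuni
  hikefuni → higefuni   [intervocalic voicing]
  higefuni → higefun   [apocope]
  higefun → higifun   [vowel merger]
  higifun → higihun   [unconditioned shift]
  higihun → igiun   [h-loss]
  igiun (rule 6 does not apply)
  giving Fedil igiun.

igiun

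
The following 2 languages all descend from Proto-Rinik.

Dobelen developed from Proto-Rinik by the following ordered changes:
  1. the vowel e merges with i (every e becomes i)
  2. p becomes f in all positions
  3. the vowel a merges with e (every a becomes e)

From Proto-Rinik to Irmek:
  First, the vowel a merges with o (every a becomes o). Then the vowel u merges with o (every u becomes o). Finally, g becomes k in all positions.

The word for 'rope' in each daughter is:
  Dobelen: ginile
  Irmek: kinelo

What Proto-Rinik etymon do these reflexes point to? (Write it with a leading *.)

Position 6: Dobelen has e, Irmek has o. In Dobelen, e can only continue *a, so the proto-segment is *a.
Position 1: Dobelen has g, Irmek has k. Dobelen preserves g here (none of its changes turn any other segment into g), so the proto-segment is *g.
Verify the candidate proto-form against each daughter:
Dobelen: *ginela > ginila > ginile  (by vowel merger, vowel merger)
Irmek: *ginela > ginelo > kinelo  (by vowel merger, unconditioned shift)
*ginela is the unique common source.

*ginela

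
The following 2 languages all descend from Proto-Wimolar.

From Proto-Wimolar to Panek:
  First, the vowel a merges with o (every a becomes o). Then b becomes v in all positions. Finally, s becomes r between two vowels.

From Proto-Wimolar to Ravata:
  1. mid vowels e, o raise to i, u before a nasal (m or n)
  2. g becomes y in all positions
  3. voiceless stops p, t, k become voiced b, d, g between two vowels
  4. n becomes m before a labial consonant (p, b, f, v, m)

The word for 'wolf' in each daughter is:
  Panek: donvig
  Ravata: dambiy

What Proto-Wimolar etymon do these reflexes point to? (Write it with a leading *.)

*danbig

Position 2: Panek has o, Ravata has a. Ravata preserves a here (none of its changes turn any other segment into a), so the proto-segment is *a.
Position 4: Panek has v, Ravata has b. Taking the neighbouring segments as reconstructed: Panek v could go back to *b or *v; Ravata b can only go back to *b — the one source consistent with every daughter is *b.
Position 3: Panek has n, Ravata has m. Panek preserves n here (none of its changes turn any other segment into n), so the proto-segment is *n.
This points to *danbig. Verify forward in each daughter:
Panek: *danbig
  danbig → donbig   [vowel merger]
  donbig → donvig   [unconditioned shift]
  donvig (rule 3 does not apply)
  giving Panek donvig.
Ravata: *danbig > danbiy > dambiy  (by unconditioned shift, nasal place assimilation)
*danbig is the unique common source.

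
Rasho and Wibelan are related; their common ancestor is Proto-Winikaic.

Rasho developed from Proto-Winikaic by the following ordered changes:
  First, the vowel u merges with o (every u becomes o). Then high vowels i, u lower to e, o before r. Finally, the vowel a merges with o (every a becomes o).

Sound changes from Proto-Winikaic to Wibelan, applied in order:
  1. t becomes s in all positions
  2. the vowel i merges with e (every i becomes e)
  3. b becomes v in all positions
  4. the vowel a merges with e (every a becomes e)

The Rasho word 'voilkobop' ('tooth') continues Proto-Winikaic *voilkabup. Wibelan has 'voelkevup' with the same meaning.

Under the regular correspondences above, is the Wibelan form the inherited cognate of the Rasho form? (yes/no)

yes

Derive the expected Wibelan reflex of *voilkabup:
Wibelan: start from *voilkabup.
  rule 1: no change — voilkabup
  rule 2 (vowel merger): voilkabup → voelkabup
  rule 3 (unconditioned shift): voelkabup → voelkavup
  rule 4 (vowel merger): voelkavup → voelkevup
  ⇒ Wibelan voelkevup
Wibelan 'voelkevup' matches the regular reflex exactly, so the pair is cognate.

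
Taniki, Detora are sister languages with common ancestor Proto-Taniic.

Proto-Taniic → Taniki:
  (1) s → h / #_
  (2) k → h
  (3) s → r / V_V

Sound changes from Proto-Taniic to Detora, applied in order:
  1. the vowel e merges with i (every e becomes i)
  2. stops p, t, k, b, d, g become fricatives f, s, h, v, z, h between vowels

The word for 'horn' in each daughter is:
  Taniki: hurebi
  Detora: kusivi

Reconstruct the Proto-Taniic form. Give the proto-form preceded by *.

*kusebi

Position 5: Taniki has b, Detora has v. Taniki preserves b here (none of its changes turn any other segment into b), so the proto-segment is *b.
Position 4: Taniki has e, Detora has i. Taniki preserves e here (none of its changes turn any other segment into e), so the proto-segment is *e.
Verify the candidate proto-form against each daughter:
Taniki: *kusebi
  kusebi (rule 1 does not apply)
  kusebi → husebi   [unconditioned shift]
  husebi → hurebi   [rhotacism]
  giving Taniki hurebi.
Detora: *kusebi
  kusebi → kusibi   [vowel merger]
  kusibi → kusivi   [intervocalic lenition]
  giving Detora kusivi.
No other proto-form is consistent with every reflex, so the reconstruction is *kusebi.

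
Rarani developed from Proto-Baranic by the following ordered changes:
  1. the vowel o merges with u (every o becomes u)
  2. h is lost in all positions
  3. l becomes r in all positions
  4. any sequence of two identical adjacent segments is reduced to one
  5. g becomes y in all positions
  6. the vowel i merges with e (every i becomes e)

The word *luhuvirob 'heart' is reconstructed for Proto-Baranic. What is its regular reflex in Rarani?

Rarani: start from *luhuvirob.
  rule 1 (vowel merger): luhuvirob → luhuvirub
  rule 2 (h-loss): luhuvirub → luuvirub
  rule 3 (unconditioned shift): luuvirub → ruuvirub
  rule 4 (degemination): ruuvirub → ruvirub
  rule 5: no change — ruvirub
  rule 6 (vowel merger): ruvirub → ruverub
  ⇒ Rarani ruverub

ruverub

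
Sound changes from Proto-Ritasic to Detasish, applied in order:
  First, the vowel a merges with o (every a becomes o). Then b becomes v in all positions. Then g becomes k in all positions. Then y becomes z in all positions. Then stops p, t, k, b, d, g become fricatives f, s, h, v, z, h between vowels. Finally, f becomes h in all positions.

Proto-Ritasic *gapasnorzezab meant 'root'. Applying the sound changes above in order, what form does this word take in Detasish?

kohosnorzezov

Detasish: start from *gapasnorzezab.
  rule 1 (vowel merger): gapasnorzezab → goposnorzezob
  rule 2 (unconditioned shift): goposnorzezob → goposnorzezov
  rule 3 (unconditioned shift): goposnorzezov → koposnorzezov
  rule 4: no change — koposnorzezov
  rule 5 (intervocalic lenition): koposnorzezov → kofosnorzezov
  rule 6 (unconditioned shift): kofosnorzezov → kohosnorzezov
  ⇒ Detasish kohosnorzezov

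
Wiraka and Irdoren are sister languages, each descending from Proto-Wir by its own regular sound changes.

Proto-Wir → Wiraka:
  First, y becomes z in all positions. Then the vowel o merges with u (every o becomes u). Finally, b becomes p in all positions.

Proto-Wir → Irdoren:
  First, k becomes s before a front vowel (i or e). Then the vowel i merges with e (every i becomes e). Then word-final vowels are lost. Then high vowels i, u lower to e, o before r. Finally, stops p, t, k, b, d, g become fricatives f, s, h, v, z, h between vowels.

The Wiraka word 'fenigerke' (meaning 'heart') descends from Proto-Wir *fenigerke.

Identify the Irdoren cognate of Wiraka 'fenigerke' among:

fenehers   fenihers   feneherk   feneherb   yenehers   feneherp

Irdoren: *fenigerke
  fenigerke → fenigerse   [palatalisation]
  fenigerse → fenegerse   [vowel merger]
  fenegerse → fenegers   [apocope]
  fenegers (rule 4 does not apply)
  fenegers → fenehers   [intervocalic lenition]
  giving Irdoren fenehers.
Only 'fenehers' matches the regular Irdoren development of *fenigerke.

fenehers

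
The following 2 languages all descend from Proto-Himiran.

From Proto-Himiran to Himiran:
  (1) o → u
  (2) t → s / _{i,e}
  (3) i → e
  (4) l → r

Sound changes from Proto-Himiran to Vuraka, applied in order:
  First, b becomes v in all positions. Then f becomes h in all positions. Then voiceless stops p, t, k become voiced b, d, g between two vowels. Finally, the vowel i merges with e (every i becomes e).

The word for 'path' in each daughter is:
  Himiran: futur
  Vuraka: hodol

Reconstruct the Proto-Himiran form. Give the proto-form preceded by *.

Position 1: Himiran has f, Vuraka has h. Himiran preserves f here (none of its changes turn any other segment into f), so the proto-segment is *f.
Position 5: Himiran has r, Vuraka has l. Vuraka preserves l here (none of its changes turn any other segment into l), so the proto-segment is *l.
Continuing position by position gives *fotol; check it forward:
Himiran: *fotol
  fotol → futul   [vowel merger]
  futul (rule 2 does not apply)
  futul (rule 3 does not apply)
  futul → futur   [unconditioned shift]
  giving Himiran futur.
Vuraka: *fotol > hotol > hodol  (by unconditioned shift, intervocalic voicing)
Only *fotol yields all of Himiran futur, Vuraka hodol.

*fotol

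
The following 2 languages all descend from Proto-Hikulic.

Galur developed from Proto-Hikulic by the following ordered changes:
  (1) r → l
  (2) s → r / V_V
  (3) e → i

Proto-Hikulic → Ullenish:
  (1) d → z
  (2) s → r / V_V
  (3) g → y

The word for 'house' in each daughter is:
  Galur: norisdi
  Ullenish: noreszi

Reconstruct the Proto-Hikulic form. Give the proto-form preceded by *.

Position 4: Galur has i, Ullenish has e. Ullenish preserves e here (none of its changes turn any other segment into e), so the proto-segment is *e.
Position 6: Galur has d, Ullenish has z. Galur preserves d here (none of its changes turn any other segment into d), so the proto-segment is *d.
Verify the candidate proto-form against each daughter:
Galur: start from *nosesdi.
  rule 1: no change — nosesdi
  rule 2 (rhotacism): nosesdi → noresdi
  rule 3 (vowel merger): noresdi → norisdi
  ⇒ Galur norisdi
Ullenish: *nosesdi
  nosesdi → noseszi   [unconditioned shift]
  noseszi → noreszi   [rhotacism]
  noreszi (rule 3 does not apply)
  giving Ullenish noreszi.
No other proto-form is consistent with every reflex, so the reconstruction is *nosesdi.

*nosesdi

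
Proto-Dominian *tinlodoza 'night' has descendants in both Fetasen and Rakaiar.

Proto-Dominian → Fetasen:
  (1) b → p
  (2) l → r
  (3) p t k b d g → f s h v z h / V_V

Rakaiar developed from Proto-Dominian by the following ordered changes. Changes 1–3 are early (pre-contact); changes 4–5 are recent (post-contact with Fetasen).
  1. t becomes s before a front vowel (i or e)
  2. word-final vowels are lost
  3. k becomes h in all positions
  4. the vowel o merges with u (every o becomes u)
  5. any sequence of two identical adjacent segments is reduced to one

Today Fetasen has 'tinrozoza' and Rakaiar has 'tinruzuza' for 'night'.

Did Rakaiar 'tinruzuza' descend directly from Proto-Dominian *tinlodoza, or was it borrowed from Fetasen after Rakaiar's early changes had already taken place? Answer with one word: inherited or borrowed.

If inherited, *tinlodoza would pass through all of Rakaiar's changes:
Rakaiar: *tinlodoza
  tinlodoza → sinlodoza   [palatalisation]
  sinlodoza → sinlodoz   [apocope]
  sinlodoz (rule 3 does not apply)
  sinlodoz → sinluduz   [vowel merger]
  sinluduz (rule 5 does not apply)
  giving Rakaiar sinluduz.
If borrowed from Fetasen 'tinrozoza' after the early changes, it would undergo only the recent ones:
  rule 4 (vowel merger): tinrozoza → tinruzuza
  rule 5 (degemination): no change (tinruzuza)
  ⇒ as a loan: tinruzuza
Rakaiar 'tinruzuza' matches the loan outcome 'tinruzuza', not the inherited 'sinluduz' — it skipped the early Rakaiar changes, so it was borrowed from Fetasen.

borrowed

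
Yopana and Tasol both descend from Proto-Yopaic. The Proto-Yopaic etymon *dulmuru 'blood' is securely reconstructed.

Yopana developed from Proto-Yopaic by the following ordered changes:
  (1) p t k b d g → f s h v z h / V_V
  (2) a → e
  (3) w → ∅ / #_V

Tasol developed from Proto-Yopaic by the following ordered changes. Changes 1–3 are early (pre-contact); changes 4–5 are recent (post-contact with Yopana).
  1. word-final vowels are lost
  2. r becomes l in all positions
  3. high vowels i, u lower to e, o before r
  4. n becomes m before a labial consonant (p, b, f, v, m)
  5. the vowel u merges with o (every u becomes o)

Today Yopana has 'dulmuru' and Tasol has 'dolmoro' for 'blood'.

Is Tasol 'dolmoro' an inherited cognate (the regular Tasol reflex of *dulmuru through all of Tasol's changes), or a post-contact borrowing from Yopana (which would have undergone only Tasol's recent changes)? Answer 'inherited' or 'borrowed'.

If inherited, *dulmuru would pass through all of Tasol's changes:
Tasol: start from *dulmuru.
  rule 1 (apocope): dulmuru → dulmur
  rule 2 (unconditioned shift): dulmur → dulmul
  rule 3: no change — dulmul
  rule 4: no change — dulmul
  rule 5 (vowel merger): dulmul → dolmol
  ⇒ Tasol dolmol
If borrowed from Yopana 'dulmuru' after the early changes, it would undergo only the recent ones:
  rule 4 (nasal place assimilation): no change (dulmuru)
  rule 5 (vowel merger): dulmuru → dolmoro
  ⇒ as a loan: dolmoro
Tasol 'dolmoro' matches the loan outcome 'dolmoro', not the inherited 'dolmol' — it skipped the early Tasol changes, so it was borrowed from Yopana.

borrowed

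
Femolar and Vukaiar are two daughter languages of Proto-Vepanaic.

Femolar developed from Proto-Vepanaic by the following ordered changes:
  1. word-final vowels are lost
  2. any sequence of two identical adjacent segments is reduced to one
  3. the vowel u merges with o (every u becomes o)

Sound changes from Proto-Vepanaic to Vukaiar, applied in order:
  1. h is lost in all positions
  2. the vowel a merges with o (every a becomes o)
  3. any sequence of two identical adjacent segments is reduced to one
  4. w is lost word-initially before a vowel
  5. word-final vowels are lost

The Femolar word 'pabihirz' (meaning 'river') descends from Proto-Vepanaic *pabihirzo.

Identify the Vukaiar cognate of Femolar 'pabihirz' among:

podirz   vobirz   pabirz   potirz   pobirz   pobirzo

Vukaiar: start from *pabihirzo.
  rule 1 (h-loss): pabihirzo → pabiirzo
  rule 2 (vowel merger): pabiirzo → pobiirzo
  rule 3 (degemination): pobiirzo → pobirzo
  rule 4: no change — pobirzo
  rule 5 (apocope): pobirzo → pobirz
  ⇒ Vukaiar pobirz
Only 'pobirz' matches the regular Vukaiar development of *pabihirzo.

pobirz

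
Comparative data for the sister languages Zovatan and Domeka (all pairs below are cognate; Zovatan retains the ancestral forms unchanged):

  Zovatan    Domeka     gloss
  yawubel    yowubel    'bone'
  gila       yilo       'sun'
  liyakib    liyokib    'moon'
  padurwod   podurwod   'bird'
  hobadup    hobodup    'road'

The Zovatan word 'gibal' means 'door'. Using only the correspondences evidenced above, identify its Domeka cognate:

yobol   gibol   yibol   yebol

gila ~ yilo — Zovatan g corresponds to Domeka y word-initially before a front vowel.
yawubel ~ yowubel, liyakib ~ liyokib — Zovatan a corresponds to Domeka o after a consonant, before a consonant other than r, m, n, p, b, f, v.
Applying these to Zovatan 'gibal':
  gibal → yibal   (g→y word-initially before a front vowel)
  yibal → yibol   (a→o after a consonant, before a consonant other than r, m, n, p, b, f, v)
So the Domeka cognate is 'yibol'.

yibol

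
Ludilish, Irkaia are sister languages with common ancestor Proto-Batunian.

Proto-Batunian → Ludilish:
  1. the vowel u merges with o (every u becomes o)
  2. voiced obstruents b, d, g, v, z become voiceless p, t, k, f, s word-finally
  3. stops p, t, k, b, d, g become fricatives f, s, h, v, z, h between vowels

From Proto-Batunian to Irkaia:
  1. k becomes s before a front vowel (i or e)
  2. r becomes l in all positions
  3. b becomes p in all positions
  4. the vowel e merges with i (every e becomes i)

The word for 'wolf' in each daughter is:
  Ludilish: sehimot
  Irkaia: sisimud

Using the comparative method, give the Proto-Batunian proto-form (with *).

*sekimud

Position 6: Ludilish has o, Irkaia has u. Irkaia preserves u here (none of its changes turn any other segment into u), so the proto-segment is *u.
Position 3: Ludilish has h, Irkaia has s. Taking the neighbouring segments as reconstructed: Ludilish h could go back to *k or *g or *h; Irkaia s could go back to *k or *s — the one source consistent with every daughter is *k.
Position 7: Ludilish has t, Irkaia has d. Irkaia preserves d here (none of its changes turn any other segment into d), so the proto-segment is *d.
This points to *sekimud. Verify forward in each daughter:
Ludilish: *sekimud > sekimod > sekimot > sehimot  (by vowel merger, final devoicing, intervocalic lenition)
Irkaia: start from *sekimud.
  rule 1 (palatalisation): sekimud → sesimud
  rule 2: no change — sesimud
  rule 3: no change — sesimud
  rule 4 (vowel merger): sesimud → sisimud
  ⇒ Irkaia sisimud
*sekimud is the unique common source.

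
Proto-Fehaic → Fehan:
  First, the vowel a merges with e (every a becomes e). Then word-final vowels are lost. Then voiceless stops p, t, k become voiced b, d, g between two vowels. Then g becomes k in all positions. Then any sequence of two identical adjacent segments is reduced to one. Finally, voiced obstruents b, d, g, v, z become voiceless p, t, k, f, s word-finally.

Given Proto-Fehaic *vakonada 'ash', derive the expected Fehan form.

vekonet

Fehan: *vakonada > vekonede > vekoned > vegoned > vekoned > vekonet  (by vowel merger, apocope, intervocalic voicing, unconditioned shift, final devoicing)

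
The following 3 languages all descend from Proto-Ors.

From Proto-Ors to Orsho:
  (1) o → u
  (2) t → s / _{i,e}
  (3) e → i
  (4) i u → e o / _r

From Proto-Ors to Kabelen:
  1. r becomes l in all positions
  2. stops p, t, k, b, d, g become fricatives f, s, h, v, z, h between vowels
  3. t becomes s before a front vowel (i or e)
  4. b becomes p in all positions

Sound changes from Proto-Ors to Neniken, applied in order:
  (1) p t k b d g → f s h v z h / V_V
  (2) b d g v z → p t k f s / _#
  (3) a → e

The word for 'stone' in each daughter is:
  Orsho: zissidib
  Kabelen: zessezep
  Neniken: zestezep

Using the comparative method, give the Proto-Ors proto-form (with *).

*zestedeb

Position 8: Orsho has b, Kabelen has p, Neniken has p. Orsho preserves b here (none of its changes turn any other segment into b), so the proto-segment is *b.
Position 6: Orsho has d, Kabelen has z, Neniken has z. Orsho preserves d here (none of its changes turn any other segment into d), so the proto-segment is *d.
Continuing position by position gives *zestedeb; check it forward:
Orsho: *zestedeb
  zestedeb (rule 1 does not apply)
  zestedeb → zessedeb   [palatalisation]
  zessedeb → zissidib   [vowel merger]
  zissidib (rule 4 does not apply)
  giving Orsho zissidib.
Kabelen: *zestedeb
  zestedeb (rule 1 does not apply)
  zestedeb → zestezeb   [intervocalic lenition]
  zestezeb → zessezeb   [palatalisation]
  zessezeb → zessezep   [unconditioned shift]
  giving Kabelen zessezep.
Neniken: *zestedeb > zestezeb > zestezep  (by intervocalic lenition, final devoicing)
*zestedeb is the unique common source.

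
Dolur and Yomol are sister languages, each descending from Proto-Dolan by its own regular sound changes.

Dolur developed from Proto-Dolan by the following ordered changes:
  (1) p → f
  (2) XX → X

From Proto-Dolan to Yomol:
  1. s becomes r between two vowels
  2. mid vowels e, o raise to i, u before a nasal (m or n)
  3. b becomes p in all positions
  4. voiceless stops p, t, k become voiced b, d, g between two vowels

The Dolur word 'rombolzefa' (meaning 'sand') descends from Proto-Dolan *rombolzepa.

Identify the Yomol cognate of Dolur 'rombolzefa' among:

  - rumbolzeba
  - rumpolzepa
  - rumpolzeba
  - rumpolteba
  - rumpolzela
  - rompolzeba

Yomol: *rombolzepa
  rombolzepa (rule 1 does not apply)
  rombolzepa → rumbolzepa   [pre-nasal raising]
  rumbolzepa → rumpolzepa   [unconditioned shift]
  rumpolzepa → rumpolzeba   [intervocalic voicing]
  giving Yomol rumpolzeba.
Only 'rumpolzeba' matches the regular Yomol development of *rombolzepa.

rumpolzeba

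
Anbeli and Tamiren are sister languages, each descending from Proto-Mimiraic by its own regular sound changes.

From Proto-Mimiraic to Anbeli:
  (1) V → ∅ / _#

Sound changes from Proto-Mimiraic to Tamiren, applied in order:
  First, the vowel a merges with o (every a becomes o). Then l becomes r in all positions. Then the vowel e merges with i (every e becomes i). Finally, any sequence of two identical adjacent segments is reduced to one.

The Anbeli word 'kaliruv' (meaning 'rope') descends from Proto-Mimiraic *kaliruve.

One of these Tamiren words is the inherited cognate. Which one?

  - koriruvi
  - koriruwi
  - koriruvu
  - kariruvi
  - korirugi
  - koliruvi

Tamiren: *kaliruve > koliruve > koriruve > koriruvi  (by vowel merger, unconditioned shift, vowel merger)
Among the options, 'koriruvi' alone shows every Tamiren change applied in order.

koriruvi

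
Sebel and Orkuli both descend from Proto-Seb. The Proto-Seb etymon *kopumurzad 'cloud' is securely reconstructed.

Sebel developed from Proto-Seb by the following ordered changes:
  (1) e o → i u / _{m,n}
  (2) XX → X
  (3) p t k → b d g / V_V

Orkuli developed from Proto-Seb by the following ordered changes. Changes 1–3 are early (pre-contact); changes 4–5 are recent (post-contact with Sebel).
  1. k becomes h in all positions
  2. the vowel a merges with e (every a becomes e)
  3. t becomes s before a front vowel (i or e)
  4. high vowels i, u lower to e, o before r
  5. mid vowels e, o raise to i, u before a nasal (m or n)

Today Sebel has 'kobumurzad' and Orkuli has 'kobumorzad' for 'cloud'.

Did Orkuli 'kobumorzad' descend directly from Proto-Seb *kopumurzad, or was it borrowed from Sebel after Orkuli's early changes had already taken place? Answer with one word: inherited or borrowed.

If inherited, *kopumurzad would pass through all of Orkuli's changes:
Orkuli: *kopumurzad
  kopumurzad → hopumurzad   [unconditioned shift]
  hopumurzad → hopumurzed   [vowel merger]
  hopumurzed (rule 3 does not apply)
  hopumurzed → hopumorzed   [pre-rhotic lowering]
  hopumorzed (rule 5 does not apply)
  giving Orkuli hopumorzed.
If borrowed from Sebel 'kobumurzad' after the early changes, it would undergo only the recent ones:
  rule 4 (pre-rhotic lowering): kobumurzad → kobumorzad
  rule 5 (pre-nasal raising): no change (kobumorzad)
  ⇒ as a loan: kobumorzad
Orkuli 'kobumorzad' matches the loan outcome 'kobumorzad', not the inherited 'hopumorzed' — it skipped the early Orkuli changes, so it was borrowed from Sebel.

borrowed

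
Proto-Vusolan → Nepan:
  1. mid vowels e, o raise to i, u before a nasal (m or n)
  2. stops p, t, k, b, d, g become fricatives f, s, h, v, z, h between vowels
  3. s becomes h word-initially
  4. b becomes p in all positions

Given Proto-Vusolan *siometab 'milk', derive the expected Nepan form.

Nepan: *siometab > siumetab > siumesab > hiumesab > hiumesap  (by pre-nasal raising, intervocalic lenition, debuccalisation, unconditioned shift)

hiumesap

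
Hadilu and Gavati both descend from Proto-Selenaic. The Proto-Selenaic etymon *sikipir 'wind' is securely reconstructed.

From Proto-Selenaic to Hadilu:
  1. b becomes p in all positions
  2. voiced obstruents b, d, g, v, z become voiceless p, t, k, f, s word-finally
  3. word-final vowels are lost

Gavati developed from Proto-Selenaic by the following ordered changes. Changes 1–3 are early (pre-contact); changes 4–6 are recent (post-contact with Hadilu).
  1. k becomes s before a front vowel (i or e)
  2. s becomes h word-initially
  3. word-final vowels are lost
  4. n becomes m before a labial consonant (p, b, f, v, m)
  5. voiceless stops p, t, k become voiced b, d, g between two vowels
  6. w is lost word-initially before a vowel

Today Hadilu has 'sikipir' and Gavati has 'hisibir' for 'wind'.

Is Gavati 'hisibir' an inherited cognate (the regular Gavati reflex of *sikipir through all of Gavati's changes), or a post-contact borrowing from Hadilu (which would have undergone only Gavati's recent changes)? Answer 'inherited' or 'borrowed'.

inherited

If inherited, *sikipir would pass through all of Gavati's changes:
Gavati: *sikipir > sisipir > hisipir > hisibir  (by palatalisation, debuccalisation, intervocalic voicing)
If borrowed from Hadilu 'sikipir' after the early changes, it would undergo only the recent ones:
  rule 4 (nasal place assimilation): no change (sikipir)
  rule 5 (intervocalic voicing): sikipir → sigibir
  rule 6 (glide loss): no change (sigibir)
  ⇒ as a loan: sigibir
Gavati 'hisibir' matches the inherited outcome exactly, so it is an inherited cognate, not a loan.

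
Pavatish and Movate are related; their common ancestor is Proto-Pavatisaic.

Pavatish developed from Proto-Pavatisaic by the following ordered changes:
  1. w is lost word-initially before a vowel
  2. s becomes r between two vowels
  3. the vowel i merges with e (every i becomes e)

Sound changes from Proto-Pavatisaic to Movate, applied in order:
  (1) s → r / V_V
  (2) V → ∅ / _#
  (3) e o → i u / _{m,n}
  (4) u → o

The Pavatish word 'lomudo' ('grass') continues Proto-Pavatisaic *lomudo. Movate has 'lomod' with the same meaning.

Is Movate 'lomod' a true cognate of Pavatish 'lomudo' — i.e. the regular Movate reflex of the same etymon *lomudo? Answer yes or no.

Derive the expected Movate reflex of *lomudo:
Movate: *lomudo
  lomudo (rule 1 does not apply)
  lomudo → lomud   [apocope]
  lomud → lumud   [pre-nasal raising]
  lumud → lomod   [vowel merger]
  giving Movate lomod.
Movate 'lomod' matches the regular reflex exactly, so the pair is cognate.

yes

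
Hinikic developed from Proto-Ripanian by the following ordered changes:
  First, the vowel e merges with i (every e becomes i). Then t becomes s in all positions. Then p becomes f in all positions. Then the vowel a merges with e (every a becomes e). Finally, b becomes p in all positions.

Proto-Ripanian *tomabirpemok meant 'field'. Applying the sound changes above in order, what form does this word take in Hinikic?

Hinikic: start from *tomabirpemok.
  rule 1 (vowel merger): tomabirpemok → tomabirpimok
  rule 2 (unconditioned shift): tomabirpimok → somabirpimok
  rule 3 (unconditioned shift): somabirpimok → somabirfimok
  rule 4 (vowel merger): somabirfimok → somebirfimok
  rule 5 (unconditioned shift): somebirfimok → somepirfimok
  ⇒ Hinikic somepirfimok

somepirfimok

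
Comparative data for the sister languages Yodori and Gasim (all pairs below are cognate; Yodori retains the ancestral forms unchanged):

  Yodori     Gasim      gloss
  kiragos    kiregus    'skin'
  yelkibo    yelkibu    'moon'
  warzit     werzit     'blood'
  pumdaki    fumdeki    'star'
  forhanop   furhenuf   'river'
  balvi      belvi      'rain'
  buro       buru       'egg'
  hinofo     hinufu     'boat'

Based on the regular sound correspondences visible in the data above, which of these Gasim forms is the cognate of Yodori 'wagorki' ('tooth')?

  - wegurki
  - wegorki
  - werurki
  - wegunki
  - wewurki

wegurki

kiragos ~ kiregus, pumdaki ~ fumdeki — Yodori a corresponds to Gasim e after a consonant, before a consonant other than r, m, n, p, b, f, v.
forhanop ~ furhenuf — Yodori o corresponds to Gasim u after a consonant, before r.
Applying these to Yodori 'wagorki':
  wagorki → wegorki   (a→e after a consonant, before a consonant other than r, m, n, p, b, f, v)
  wegorki → wegurki   (o→u after a consonant, before r)
So the Gasim cognate is 'wegurki'.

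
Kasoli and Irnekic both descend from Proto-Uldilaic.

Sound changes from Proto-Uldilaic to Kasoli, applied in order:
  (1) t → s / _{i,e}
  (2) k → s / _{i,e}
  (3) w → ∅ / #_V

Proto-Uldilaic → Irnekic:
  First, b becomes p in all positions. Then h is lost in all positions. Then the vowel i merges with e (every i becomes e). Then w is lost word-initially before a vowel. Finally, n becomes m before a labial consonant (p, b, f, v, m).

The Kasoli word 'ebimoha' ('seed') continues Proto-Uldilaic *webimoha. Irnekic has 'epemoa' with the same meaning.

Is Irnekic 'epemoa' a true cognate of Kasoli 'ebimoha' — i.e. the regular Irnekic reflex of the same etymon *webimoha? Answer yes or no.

Derive the expected Irnekic reflex of *webimoha:
Irnekic: start from *webimoha.
  rule 1 (unconditioned shift): webimoha → wepimoha
  rule 2 (h-loss): wepimoha → wepimoa
  rule 3 (vowel merger): wepimoa → wepemoa
  rule 4 (glide loss): wepemoa → epemoa
  rule 5: no change — epemoa
  ⇒ Irnekic epemoa
Irnekic 'epemoa' matches the regular reflex exactly, so the pair is cognate.

yes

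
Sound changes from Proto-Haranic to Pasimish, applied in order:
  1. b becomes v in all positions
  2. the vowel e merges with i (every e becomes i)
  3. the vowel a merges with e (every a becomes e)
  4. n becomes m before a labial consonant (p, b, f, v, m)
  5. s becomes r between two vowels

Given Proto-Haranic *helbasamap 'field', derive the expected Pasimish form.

Pasimish: start from *helbasamap.
  rule 1 (unconditioned shift): helbasamap → helvasamap
  rule 2 (vowel merger): helvasamap → hilvasamap
  rule 3 (vowel merger): hilvasamap → hilvesemep
  rule 4: no change — hilvesemep
  rule 5 (rhotacism): hilvesemep → hilveremep
  ⇒ Pasimish hilveremep

hilveremep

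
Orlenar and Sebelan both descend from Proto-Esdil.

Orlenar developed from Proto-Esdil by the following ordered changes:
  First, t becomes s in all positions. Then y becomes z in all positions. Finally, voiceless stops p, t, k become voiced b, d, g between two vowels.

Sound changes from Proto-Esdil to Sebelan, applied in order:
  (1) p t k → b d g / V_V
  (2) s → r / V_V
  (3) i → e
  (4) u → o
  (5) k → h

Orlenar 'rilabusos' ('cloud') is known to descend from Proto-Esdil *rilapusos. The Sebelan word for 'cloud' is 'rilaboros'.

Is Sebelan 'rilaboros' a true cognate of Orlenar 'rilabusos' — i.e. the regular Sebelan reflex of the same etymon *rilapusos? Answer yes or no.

no

Derive the expected Sebelan reflex of *rilapusos:
Sebelan: start from *rilapusos.
  rule 1 (intervocalic voicing): rilapusos → rilabusos
  rule 2 (rhotacism): rilabusos → rilaburos
  rule 3 (vowel merger): rilaburos → relaburos
  rule 4 (vowel merger): relaburos → relaboros
  rule 5: no change — relaboros
  ⇒ Sebelan relaboros
The regular Sebelan reflex would be 'relaboros', but the attested form is 'rilaboros'. The correspondence is irregular, so they are not cognates (the Sebelan form has a different source).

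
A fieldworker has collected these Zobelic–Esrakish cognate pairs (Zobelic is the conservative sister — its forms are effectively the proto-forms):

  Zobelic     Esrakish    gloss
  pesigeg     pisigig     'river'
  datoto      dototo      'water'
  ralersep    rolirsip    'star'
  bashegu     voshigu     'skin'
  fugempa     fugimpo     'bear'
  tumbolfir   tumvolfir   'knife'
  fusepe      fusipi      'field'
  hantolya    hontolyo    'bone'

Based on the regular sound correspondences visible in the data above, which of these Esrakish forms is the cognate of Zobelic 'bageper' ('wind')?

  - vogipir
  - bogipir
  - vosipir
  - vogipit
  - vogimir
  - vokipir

vogipir

bashegu ~ voshigu — Zobelic b corresponds to Esrakish v word-initially before a back vowel.
datoto ~ dototo, ralersep ~ rolirsip — Zobelic a corresponds to Esrakish o after a consonant, before a consonant other than r, m, n, p, b, f, v.
ralersep ~ rolirsip, fusepe ~ fusipi — Zobelic e corresponds to Esrakish i after a consonant, before a labial obstruent.
ralersep ~ rolirsip — Zobelic e corresponds to Esrakish i after a consonant, before r.
Applying these to Zobelic 'bageper':
  bageper → vageper   (b→v word-initially before a back vowel)
  vageper → vogeper   (a→o after a consonant, before a consonant other than r, m, n, p, b, f, v)
  vogeper → vogiper   (e→i after a consonant, before a labial obstruent)
  vogiper → vogipir   (e→i after a consonant, before r)
So the Esrakish cognate is 'vogipir'.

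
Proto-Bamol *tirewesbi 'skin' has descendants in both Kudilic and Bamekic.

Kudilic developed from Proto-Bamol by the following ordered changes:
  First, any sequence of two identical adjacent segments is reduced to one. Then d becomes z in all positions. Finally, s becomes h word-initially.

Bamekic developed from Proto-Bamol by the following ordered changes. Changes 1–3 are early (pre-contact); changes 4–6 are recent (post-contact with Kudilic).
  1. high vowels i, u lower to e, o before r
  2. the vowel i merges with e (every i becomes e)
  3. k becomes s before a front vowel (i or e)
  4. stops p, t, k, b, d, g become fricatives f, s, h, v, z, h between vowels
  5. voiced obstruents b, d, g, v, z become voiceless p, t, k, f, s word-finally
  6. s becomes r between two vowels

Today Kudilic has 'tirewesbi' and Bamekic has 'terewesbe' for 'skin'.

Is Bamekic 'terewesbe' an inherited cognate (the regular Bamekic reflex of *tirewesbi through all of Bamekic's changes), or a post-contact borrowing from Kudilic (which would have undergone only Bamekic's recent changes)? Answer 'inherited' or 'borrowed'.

inherited

If inherited, *tirewesbi would pass through all of Bamekic's changes:
Bamekic: start from *tirewesbi.
  rule 1 (pre-rhotic lowering): tirewesbi → terewesbi
  rule 2 (vowel merger): terewesbi → terewesbe
  rule 3: no change — terewesbe
  rule 4: no change — terewesbe
  rule 5: no change — terewesbe
  rule 6: no change — terewesbe
  ⇒ Bamekic terewesbe
If borrowed from Kudilic 'tirewesbi' after the early changes, it would undergo only the recent ones:
  rule 4 (intervocalic lenition): no change (tirewesbi)
  rule 5 (final devoicing): no change (tirewesbi)
  rule 6 (rhotacism): no change (tirewesbi)
  ⇒ as a loan: tirewesbi
Bamekic 'terewesbe' matches the inherited outcome exactly, so it is an inherited cognate, not a loan.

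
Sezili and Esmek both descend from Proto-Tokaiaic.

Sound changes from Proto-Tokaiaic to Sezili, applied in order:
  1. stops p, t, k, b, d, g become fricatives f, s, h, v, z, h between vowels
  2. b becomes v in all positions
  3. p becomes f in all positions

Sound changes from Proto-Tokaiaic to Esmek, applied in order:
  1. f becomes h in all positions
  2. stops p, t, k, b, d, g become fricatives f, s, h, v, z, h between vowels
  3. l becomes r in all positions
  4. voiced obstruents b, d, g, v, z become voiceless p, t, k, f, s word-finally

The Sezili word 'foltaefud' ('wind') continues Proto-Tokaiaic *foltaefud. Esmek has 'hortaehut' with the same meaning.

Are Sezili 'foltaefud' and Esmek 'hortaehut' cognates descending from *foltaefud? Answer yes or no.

yes

Derive the expected Esmek reflex of *foltaefud:
Esmek: start from *foltaefud.
  rule 1 (unconditioned shift): foltaefud → holtaehud
  rule 2: no change — holtaehud
  rule 3 (unconditioned shift): holtaehud → hortaehud
  rule 4 (final devoicing): hortaehud → hortaehut
  ⇒ Esmek hortaehut
Esmek 'hortaehut' matches the regular reflex exactly, so the pair is cognate.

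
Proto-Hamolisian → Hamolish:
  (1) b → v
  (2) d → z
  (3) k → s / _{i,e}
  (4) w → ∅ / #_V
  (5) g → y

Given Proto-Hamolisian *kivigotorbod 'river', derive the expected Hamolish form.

Hamolish: start from *kivigotorbod.
  rule 1 (unconditioned shift): kivigotorbod → kivigotorvod
  rule 2 (unconditioned shift): kivigotorvod → kivigotorvoz
  rule 3 (palatalisation): kivigotorvoz → sivigotorvoz
  rule 4: no change — sivigotorvoz
  rule 5 (unconditioned shift): sivigotorvoz → siviyotorvoz
  ⇒ Hamolish siviyotorvoz

siviyotorvoz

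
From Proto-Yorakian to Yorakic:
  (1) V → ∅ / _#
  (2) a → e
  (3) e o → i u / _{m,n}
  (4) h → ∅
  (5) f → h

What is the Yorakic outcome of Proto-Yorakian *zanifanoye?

Yorakic: start from *zanifanoye.
  rule 1 (apocope): zanifanoye → zanifanoy
  rule 2 (vowel merger): zanifanoy → zenifenoy
  rule 3 (pre-nasal raising): zenifenoy → zinifinoy
  rule 4: no change — zinifinoy
  rule 5 (unconditioned shift): zinifinoy → zinihinoy
  ⇒ Yorakic zinihinoy

zinihinoy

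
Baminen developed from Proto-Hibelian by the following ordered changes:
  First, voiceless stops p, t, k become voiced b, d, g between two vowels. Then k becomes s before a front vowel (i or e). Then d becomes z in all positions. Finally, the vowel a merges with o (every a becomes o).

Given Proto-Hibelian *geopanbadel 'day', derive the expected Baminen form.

Baminen: start from *geopanbadel.
  rule 1 (intervocalic voicing): geopanbadel → geobanbadel
  rule 2: no change — geobanbadel
  rule 3 (unconditioned shift): geobanbadel → geobanbazel
  rule 4 (vowel merger): geobanbazel → geobonbozel
  ⇒ Baminen geobonbozel

geobonbozel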